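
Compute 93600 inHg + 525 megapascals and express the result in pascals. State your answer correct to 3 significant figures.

93600 inHg = 3.16966e+8 Pa and 525 MPa = 5.25000e+8 Pa.
3.16966e+8 + 5.25000e+8 ≈ 8.42e+8 Pa.

8.42e+8 pascals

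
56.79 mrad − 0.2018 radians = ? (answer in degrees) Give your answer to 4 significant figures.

-8.308 degrees

56.79 mrad = 3.25383 ° and 0.2018 rad = 11.5623 °.
3.25383 − 11.5623 ≈ -8.308 °.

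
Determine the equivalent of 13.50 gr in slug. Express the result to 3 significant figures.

5.99e-5 slug

1 grain = 4.44014e-6 slug.
So 13.50 × 4.44014e-6 ≈ 5.99e-5 slug.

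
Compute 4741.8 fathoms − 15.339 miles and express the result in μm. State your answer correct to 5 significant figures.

4741.8 fathom = 8.67180 × 10^9 μm and 15.339 mi = 2.46857 × 10^10 μm.
8.67180 × 10^9 − 2.46857 × 10^10 ≈ -1.6014 × 10^10 μm.

-1.6014 × 10^10 μm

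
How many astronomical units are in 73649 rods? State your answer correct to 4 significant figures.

1 rod = 3.36181e-11 astronomical units.
73649 × 3.36181e-11 ≈ 2.476e-6 au.

2.476e-6 au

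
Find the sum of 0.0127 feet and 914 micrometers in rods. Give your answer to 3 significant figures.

0.0127 ft = 0.000769697 rod and 914 μm = 0.000181739 rod.
0.000769697 + 0.000181739 ≈ 0.000951 rod.

0.000951 rods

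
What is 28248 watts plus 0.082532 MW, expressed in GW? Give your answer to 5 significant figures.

28248 W = 2.82480e-5 GW and 0.082532 MW = 8.25320e-5 GW.
2.82480e-5 + 8.25320e-5 ≈ 0.00011078 GW.

0.00011078 GW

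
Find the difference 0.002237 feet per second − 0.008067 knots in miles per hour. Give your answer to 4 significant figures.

0.002237 ft/s = 0.00152523 mph and 0.008067 kn = 0.00928334 mph.
0.00152523 − 0.00928334 ≈ -0.007758 mph.

-0.007758 miles per hour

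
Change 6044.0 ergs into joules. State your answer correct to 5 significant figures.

0.00060440 J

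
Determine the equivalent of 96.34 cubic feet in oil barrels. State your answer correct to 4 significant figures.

17.16 bbl

1 ft³ = 0.178108 bbl.
96.34 × 0.178108 ≈ 17.16 bbl.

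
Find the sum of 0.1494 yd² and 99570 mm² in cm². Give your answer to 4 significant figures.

2245 cm²

0.1494 yd² = 1249.17 cm² and 99570 mm² = 995.700 cm².
1249.17 + 995.700 ≈ 2245 cm².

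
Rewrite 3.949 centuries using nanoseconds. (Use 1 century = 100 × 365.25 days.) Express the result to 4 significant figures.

1.246 × 10^19 ns

1 century = 3.15576 × 10^18 ns.
Then 3.949 × 3.15576 × 10^18 ≈ 1.246 × 10^19 ns.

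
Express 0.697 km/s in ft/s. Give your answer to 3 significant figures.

2290 ft/s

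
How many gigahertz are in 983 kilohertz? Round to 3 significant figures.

0.000983 gigahertz

1 kilohertz = 1.00000e-6 GHz.
983 × 1.00000e-6 ≈ 0.000983 GHz.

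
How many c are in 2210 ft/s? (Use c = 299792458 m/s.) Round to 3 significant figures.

2.25 × 10^-6 c

1 foot per second = 1.01670 × 10^-9 c.
2210 × 1.01670 × 10^-9 ≈ 2.25 × 10^-6 c.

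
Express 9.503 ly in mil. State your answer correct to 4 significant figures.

1 ly = 3.72470 × 10^20 mil.
Thus 9.503 × 3.72470 × 10^20 ≈ 3.540 × 10^21 mil.

3.540 × 10^21 mils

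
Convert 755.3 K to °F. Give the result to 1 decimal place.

899.9 °F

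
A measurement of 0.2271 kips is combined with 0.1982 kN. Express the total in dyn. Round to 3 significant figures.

0.2271 kip = 1.01019e+8 dyn and 0.1982 kN = 1.98200e+7 dyn.
1.01019e+8 + 1.98200e+7 ≈ 1.21e+8 dyn.

1.21e+8 dyn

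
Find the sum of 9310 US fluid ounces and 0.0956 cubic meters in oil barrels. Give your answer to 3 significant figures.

2.33 bbl

9310 US fl oz = 1.73177 bbl and 0.0956 m³ = 0.601306 bbl.
1.73177 + 0.601306 ≈ 2.33 bbl.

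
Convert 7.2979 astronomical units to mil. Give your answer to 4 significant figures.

1 au = 5.88968e+15 mils.
Then 7.2979 × 5.88968e+15 ≈ 4.298e+16 mil.

4.298e+16 mil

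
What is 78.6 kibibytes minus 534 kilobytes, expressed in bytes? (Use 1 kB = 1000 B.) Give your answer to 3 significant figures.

-454000 bytes

78.6 KiB = 80486.4 B and 534 kB = 534000 B.
80486.4 − 534000 ≈ -454000 B.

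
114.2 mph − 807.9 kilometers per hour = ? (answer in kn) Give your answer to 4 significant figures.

114.2 mph = 99.2371 kn and 807.9 km/h = 436.231 kn.
99.2371 − 436.231 ≈ -337.0 kn.

-337.0 kn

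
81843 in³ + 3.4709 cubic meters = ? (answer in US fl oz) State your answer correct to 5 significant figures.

162720 US fl oz

81843 in³ = 45350.2 US fl oz and 3.4709 m³ = 117365 US fl oz.
45350.2 + 117365 ≈ 162720 US fl oz.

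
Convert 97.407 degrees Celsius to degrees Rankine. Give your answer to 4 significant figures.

667.0 degrees Rankine

°R = (°C + 273.15) × 9/5.
Applying the formula gives 667.0 °R.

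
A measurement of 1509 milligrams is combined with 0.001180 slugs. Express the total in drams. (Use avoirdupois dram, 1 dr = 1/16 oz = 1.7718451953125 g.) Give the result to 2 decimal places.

10.57 drams

1509 mg = 0.851655 dr and 0.001180 slug = 9.71914 dr.
0.851655 + 9.71914 ≈ 10.57 dr.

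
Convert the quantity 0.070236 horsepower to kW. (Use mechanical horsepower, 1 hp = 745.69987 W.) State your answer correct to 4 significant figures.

0.05237 kilowatts

1 hp = 0.745700 kW.
So 0.070236 × 0.745700 ≈ 0.05237 kW.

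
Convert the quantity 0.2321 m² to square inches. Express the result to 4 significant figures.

1 m² = 1550.00 square inches.
So 0.2321 × 1550.00 ≈ 359.8 in².

359.8 in²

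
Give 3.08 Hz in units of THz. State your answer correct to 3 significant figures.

1 Hz = 1.00000 × 10^-12 THz.
3.08 × 1.00000 × 10^-12 ≈ 3.08 × 10^-12 THz.

3.08 × 10^-12 THz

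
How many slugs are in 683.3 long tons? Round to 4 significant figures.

47570 slug

1 long ton = 69.6213 slug.
Thus 683.3 × 69.6213 ≈ 47570 slug.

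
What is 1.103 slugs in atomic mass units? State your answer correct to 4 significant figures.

9.694 × 10^27 u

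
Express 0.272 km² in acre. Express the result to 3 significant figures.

1 square kilometer = 247.105 acres.
Then 0.272 × 247.105 ≈ 67.2 acre.

67.2 acre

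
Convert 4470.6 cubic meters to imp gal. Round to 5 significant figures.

983390 imperial gallons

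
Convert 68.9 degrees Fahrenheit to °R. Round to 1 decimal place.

°R = °F + 459.67.
Applying the formula gives 528.6 °R.

528.6 °R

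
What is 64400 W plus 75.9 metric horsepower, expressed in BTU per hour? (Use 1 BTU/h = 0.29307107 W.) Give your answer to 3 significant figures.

410000 BTU/h

64400 W = 219742 BTU/h and 75.9 PS = 190481 BTU/h.
219742 + 190481 ≈ 410000 BTU/h.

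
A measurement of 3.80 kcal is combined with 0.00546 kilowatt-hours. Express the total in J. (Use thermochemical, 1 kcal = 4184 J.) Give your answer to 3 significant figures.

3.80 kcal = 15899.2 J and 0.00546 kWh = 19656.0 J.
15899.2 + 19656.0 ≈ 35600 J.

35600 joules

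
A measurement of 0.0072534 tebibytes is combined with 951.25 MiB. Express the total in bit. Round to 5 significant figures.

0.0072534 TiB = 6.38016e+10 bit and 951.25 MiB = 7.97966e+9 bit.
6.38016e+10 + 7.97966e+9 ≈ 7.1781e+10 bit.

7.1781e+10 bit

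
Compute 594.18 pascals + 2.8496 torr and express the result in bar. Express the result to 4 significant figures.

594.18 Pa = 0.00594180 bar and 2.8496 torr = 0.00379915 bar.
0.00594180 + 0.00379915 ≈ 0.009741 bar.

0.009741 bar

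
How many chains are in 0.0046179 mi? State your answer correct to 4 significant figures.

0.3694 chains

1 mi = 80.0000 chains.
Then 0.0046179 × 80.0000 ≈ 0.3694 chain.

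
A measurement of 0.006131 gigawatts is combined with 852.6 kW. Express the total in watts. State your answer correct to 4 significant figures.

0.006131 GW = 6.13100 × 10^6 W and 852.6 kW = 852600 W.
6.13100 × 10^6 + 852600 ≈ 6.984 × 10^6 W.

6.984 × 10^6 W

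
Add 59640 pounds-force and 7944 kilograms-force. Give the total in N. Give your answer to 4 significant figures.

343200 N

59640 lbf = 265292 N and 7944 kgf = 77904.0 N.
265292 + 77904.0 ≈ 343200 N.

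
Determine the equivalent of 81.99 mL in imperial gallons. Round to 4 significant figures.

0.01804 imp gal

1 milliliter = 0.000219969 imperial gallons.
So 81.99 × 0.000219969 ≈ 0.01804 imp gal.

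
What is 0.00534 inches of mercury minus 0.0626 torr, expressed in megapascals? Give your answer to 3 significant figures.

9.74e-6 MPa

0.00534 inHg = 1.80833e-5 MPa and 0.0626 torr = 8.34598e-6 MPa.
1.80833e-5 − 8.34598e-6 ≈ 9.74e-6 MPa.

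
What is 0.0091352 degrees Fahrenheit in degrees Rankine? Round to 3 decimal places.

459.679 °R

°R = °F + 459.67.
Applying the formula gives 459.679 °R.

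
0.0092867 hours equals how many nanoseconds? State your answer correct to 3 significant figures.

3.34e+10 ns

1 h = 3.60000e+12 ns.
Then 0.0092867 × 3.60000e+12 ≈ 3.34e+10 ns.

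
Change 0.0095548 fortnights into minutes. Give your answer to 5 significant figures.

192.62 minutes

1 fortnight = 20160.0 min.
So 0.0095548 × 20160.0 ≈ 192.62 min.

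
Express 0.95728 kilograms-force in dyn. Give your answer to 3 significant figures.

939000 dynes

1 kgf = 980665 dyn.
Thus 0.95728 × 980665 ≈ 939000 dyn.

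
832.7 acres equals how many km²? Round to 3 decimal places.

3.370 km²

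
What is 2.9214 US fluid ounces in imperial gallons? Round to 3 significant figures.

1 US fluid ounce = 0.00650527 imp gal.
Thus 2.9214 × 0.00650527 ≈ 0.0190 imp gal.

0.0190 imp gal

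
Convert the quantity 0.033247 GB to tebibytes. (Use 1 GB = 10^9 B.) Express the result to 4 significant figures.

3.024e-5 TiB

1 GB = 0.000909495 tebibytes.
So 0.033247 × 0.000909495 ≈ 3.024e-5 TiB.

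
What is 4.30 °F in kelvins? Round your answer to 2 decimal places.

257.76 K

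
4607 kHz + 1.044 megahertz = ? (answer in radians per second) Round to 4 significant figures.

4607 kHz = 2.89466e+7 rad/s and 1.044 MHz = 6.55965e+6 rad/s.
2.89466e+7 + 6.55965e+6 ≈ 3.551e+7 rad/s.

3.551e+7 rad/s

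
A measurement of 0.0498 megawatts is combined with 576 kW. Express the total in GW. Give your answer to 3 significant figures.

0.000626 GW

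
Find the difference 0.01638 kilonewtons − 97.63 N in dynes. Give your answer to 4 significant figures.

-8.125e+6 dyn

0.01638 kN = 1.63800e+6 dyn and 97.63 N = 9.76300e+6 dyn.
1.63800e+6 − 9.76300e+6 ≈ -8.125e+6 dyn.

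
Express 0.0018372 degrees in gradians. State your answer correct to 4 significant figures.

0.002041 gradians

1 ° = 1.11111 grad.
0.0018372 × 1.11111 ≈ 0.002041 grad.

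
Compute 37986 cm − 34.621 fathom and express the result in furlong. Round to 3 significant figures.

1.57 furlongs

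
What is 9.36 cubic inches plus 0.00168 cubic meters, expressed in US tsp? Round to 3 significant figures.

9.36 in³ = 31.1190 US tsp and 0.00168 m³ = 340.845 US tsp.
31.1190 + 340.845 ≈ 372 US tsp.

372 US tsp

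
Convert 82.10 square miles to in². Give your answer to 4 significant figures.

3.296 × 10^11 in²

1 square mile = 4.01449 × 10^9 square inches.
So 82.10 × 4.01449 × 10^9 ≈ 3.296 × 10^11 in².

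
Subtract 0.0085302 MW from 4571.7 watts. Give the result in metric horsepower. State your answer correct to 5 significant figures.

-5.3821 metric horsepower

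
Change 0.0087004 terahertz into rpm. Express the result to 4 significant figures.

5.220 × 10^11 rpm

1 THz = 6.00000 × 10^13 rpm.
0.0087004 × 6.00000 × 10^13 ≈ 5.220 × 10^11 rpm.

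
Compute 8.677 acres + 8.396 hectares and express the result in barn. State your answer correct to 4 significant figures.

8.677 acre = 3.51146 × 10^32 barn and 8.396 ha = 8.39600 × 10^32 barn.
3.51146 × 10^32 + 8.39600 × 10^32 ≈ 1.191 × 10^33 barn.

1.191 × 10^33 barns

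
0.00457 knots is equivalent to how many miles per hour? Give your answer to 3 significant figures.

0.00526 miles per hour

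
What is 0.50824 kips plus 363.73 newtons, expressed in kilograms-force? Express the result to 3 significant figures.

0.50824 kip = 230.534 kgf and 363.73 N = 37.0901 kgf.
230.534 + 37.0901 ≈ 268 kgf.

268 kilograms-force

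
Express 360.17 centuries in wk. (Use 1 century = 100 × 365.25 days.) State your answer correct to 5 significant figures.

1 century = 5217.86 weeks.
360.17 × 5217.86 ≈ 1.8793 × 10^6 wk.

1.8793 × 10^6 wk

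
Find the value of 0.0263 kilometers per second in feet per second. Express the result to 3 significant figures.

86.3 feet per second

1 kilometer per second = 3280.84 ft/s.
Then 0.0263 × 3280.84 ≈ 86.3 ft/s.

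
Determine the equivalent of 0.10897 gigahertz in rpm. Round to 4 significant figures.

1 gigahertz = 6.00000e+10 revolutions per minute.
Then 0.10897 × 6.00000e+10 ≈ 6.538e+9 rpm.

6.538e+9 revolutions per minute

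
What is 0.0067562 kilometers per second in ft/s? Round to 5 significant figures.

1 kilometer per second = 3280.84 feet per second.
Thus 0.0067562 × 3280.84 ≈ 22.166 ft/s.

22.166 feet per second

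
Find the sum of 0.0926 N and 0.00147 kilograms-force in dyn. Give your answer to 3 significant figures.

10700 dynes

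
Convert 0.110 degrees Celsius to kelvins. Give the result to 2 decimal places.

273.26 K

K = °C + 273.15.
Applying the formula gives 273.26 K.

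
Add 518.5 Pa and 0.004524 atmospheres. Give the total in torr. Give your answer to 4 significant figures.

518.5 Pa = 3.88907 torr and 0.004524 atm = 3.43824 torr.
3.88907 + 3.43824 ≈ 7.327 torr.

7.327 torr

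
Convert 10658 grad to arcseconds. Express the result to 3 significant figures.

3.45e+7 arcsec

1 grad = 3240.00 arcseconds.
Then 10658 × 3240.00 ≈ 3.45e+7 arcsec.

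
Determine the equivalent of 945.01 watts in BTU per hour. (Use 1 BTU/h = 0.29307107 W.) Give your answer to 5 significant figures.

3224.5 BTU/h

1 W = 3.41214 BTU per hour.
Then 945.01 × 3.41214 ≈ 3224.5 BTU/h.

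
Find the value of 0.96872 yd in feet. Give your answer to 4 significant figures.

2.906 ft

1 yard = 3.00000 feet.
Then 0.96872 × 3.00000 ≈ 2.906 ft.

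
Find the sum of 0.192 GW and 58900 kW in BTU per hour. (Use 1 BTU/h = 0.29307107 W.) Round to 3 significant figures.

8.56 × 10^8 BTU/h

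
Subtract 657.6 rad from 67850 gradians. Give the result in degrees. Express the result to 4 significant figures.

67850 grad = 61065.0 ° and 657.6 rad = 37677.7 °.
61065.0 − 37677.7 ≈ 23390 °.

23390 degrees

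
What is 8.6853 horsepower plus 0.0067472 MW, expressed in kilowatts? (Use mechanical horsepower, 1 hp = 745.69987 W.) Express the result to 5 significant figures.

13.224 kW

8.6853 hp = 6.47663 kW and 0.0067472 MW = 6.74720 kW.
6.47663 + 6.74720 ≈ 13.224 kW.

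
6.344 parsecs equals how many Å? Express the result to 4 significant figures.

1.958e+27 Å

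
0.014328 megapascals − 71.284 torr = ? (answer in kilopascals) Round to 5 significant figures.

4.8242 kilopascals

0.014328 MPa = 14.32800 kPa and 71.284 torr = 9.503752 kPa.
14.32800 − 9.503752 ≈ 4.8242 kPa.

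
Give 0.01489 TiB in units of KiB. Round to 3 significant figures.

1 TiB = 1.07374e+9 KiB.
0.01489 × 1.07374e+9 ≈ 1.60e+7 KiB.

1.60e+7 kibibytes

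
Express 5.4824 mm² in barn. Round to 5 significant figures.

1 square millimeter = 1.00000 × 10^22 barns.
So 5.4824 × 1.00000 × 10^22 ≈ 5.4824 × 10^22 barn.

5.4824 × 10^22 barns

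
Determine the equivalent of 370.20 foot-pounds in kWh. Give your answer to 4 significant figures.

0.0001394 kilowatt-hours

1 ft·lbf = 3.76616e-7 kilowatt-hours.
370.20 × 3.76616e-7 ≈ 0.0001394 kWh.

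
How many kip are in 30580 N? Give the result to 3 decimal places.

6.875 kip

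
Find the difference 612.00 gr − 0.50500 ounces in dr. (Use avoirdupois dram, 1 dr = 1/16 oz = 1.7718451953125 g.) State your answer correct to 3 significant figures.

14.3 dr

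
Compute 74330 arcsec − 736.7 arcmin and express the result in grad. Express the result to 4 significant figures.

9.299 grad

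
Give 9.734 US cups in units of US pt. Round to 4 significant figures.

4.867 US pints

1 US cup = 0.500000 US pt.
Then 9.734 × 0.500000 ≈ 4.867 US pt.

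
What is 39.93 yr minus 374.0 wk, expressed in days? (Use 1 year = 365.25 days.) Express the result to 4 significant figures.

11970 days

39.93 yr = 14584.4 d and 374.0 wk = 2618.00 d.
14584.4 − 2618.00 ≈ 11970 d.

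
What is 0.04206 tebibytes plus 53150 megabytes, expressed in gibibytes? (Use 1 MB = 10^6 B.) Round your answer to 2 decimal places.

92.57 gibibytes

0.04206 TiB = 43.0694 GiB and 53150 MB = 49.4998 GiB.
43.0694 + 49.4998 ≈ 92.57 GiB.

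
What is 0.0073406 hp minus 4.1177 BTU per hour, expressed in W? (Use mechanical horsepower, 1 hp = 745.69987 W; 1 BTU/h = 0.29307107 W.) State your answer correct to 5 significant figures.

0.0073406 hp = 5.47388 W and 4.1177 BTU/h = 1.20678 W.
5.47388 − 1.20678 ≈ 4.2671 W.

4.2671 W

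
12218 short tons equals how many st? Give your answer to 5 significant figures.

1.7454e+6 st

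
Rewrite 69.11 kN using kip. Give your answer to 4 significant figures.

15.54 kips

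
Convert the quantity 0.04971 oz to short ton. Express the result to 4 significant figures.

1 oz = 3.12500 × 10^-5 short tons.
Then 0.04971 × 3.12500 × 10^-5 ≈ 1.553 × 10^-6 short ton.

1.553 × 10^-6 short tons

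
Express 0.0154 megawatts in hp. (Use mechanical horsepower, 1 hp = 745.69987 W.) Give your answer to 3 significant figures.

1 MW = 1341.02 horsepower.
So 0.0154 × 1341.02 ≈ 20.7 hp.

20.7 hp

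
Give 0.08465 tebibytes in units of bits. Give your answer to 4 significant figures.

1 tebibyte = 8.79609 × 10^12 bit.
Then 0.08465 × 8.79609 × 10^12 ≈ 7.446 × 10^11 bit.

7.446 × 10^11 bits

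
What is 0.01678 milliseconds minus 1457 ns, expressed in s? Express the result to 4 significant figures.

0.01678 ms = 1.67800e-5 s and 1457 ns = 1.45700e-6 s.
1.67800e-5 − 1.45700e-6 ≈ 1.532e-5 s.

1.532e-5 seconds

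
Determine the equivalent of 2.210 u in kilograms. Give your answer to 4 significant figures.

3.670 × 10^-27 kg

1 atomic mass unit = 1.66054 × 10^-27 kg.
2.210 × 1.66054 × 10^-27 ≈ 3.670 × 10^-27 kg.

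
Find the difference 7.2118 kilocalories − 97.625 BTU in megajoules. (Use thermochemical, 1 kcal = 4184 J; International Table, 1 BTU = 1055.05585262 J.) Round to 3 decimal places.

7.2118 kcal = 0.0301742 MJ and 97.625 BTU = 0.103000 MJ.
0.0301742 − 0.103000 ≈ -0.073 MJ.

-0.073 MJ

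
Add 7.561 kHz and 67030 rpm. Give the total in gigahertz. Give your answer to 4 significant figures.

8.678 × 10^-6 gigahertz

7.561 kHz = 7.56100 × 10^-6 GHz and 67030 rpm = 1.11717 × 10^-6 GHz.
7.56100 × 10^-6 + 1.11717 × 10^-6 ≈ 8.678 × 10^-6 GHz.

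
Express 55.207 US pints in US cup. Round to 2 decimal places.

110.41 US cup

1 US pint = 2.00000 US cup.
Thus 55.207 × 2.00000 ≈ 110.41 US cup.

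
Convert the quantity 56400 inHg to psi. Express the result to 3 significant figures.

27700 pounds per square inch

1 inHg = 0.491154 psi.
56400 × 0.491154 ≈ 27700 psi.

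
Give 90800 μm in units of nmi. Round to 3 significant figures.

1 μm = 5.39957 × 10^-10 nautical miles.
Thus 90800 × 5.39957 × 10^-10 ≈ 4.90 × 10^-5 nmi.

4.90 × 10^-5 nautical miles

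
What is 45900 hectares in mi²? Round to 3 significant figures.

177 square miles

1 hectare = 0.00386102 mi².
Thus 45900 × 0.00386102 ≈ 177 mi².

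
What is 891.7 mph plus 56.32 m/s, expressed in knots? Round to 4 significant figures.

884.3 kn

891.7 mph = 774.866 kn and 56.32 m/s = 109.477 kn.
774.866 + 109.477 ≈ 884.3 kn.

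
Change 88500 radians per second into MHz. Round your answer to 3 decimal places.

1 rad/s = 1.59155 × 10^-7 megahertz.
Then 88500 × 1.59155 × 10^-7 ≈ 0.014 MHz.

0.014 megahertz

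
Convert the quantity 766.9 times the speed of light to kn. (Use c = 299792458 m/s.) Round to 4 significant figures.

4.469 × 10^11 kn

1 c = 5.82750 × 10^8 knots.
766.9 × 5.82750 × 10^8 ≈ 4.469 × 10^11 kn.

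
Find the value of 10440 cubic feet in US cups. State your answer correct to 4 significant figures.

1 cubic foot = 119.688 US cups.
So 10440 × 119.688 ≈ 1.250e+6 US cup.

1.250e+6 US cups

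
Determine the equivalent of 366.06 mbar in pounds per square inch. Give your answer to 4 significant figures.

5.309 pounds per square inch

1 millibar = 0.0145038 psi.
366.06 × 0.0145038 ≈ 5.309 psi.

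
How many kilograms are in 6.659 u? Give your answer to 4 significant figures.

1.106e-26 kilograms

1 atomic mass unit = 1.66054e-27 kg.
Then 6.659 × 1.66054e-27 ≈ 1.106e-26 kg.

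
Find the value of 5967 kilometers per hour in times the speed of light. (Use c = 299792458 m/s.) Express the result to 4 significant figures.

5.529e-6 times the speed of light

1 kilometer per hour = 9.26567e-10 times the speed of light.
Then 5967 × 9.26567e-10 ≈ 5.529e-6 c.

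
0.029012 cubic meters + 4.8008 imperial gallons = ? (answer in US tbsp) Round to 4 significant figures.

3438 US tablespoons

0.029012 m³ = 1962.02 US tbsp and 4.8008 imp gal = 1475.97 US tbsp.
1962.02 + 1475.97 ≈ 3438 US tbsp.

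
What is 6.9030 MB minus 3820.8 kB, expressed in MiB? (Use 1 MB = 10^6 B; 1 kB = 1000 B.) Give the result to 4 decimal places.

2.9394 mebibytes

6.9030 MB = 6.58321 MiB and 3820.8 kB = 3.64380 MiB.
6.58321 − 3.64380 ≈ 2.9394 MiB.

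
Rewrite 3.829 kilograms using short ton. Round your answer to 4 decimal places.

1 kilogram = 0.00110231 short tons.
3.829 × 0.00110231 ≈ 0.0042 short ton.

0.0042 short ton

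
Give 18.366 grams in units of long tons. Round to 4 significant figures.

1 g = 9.84207e-7 long tons.
Then 18.366 × 9.84207e-7 ≈ 1.808e-5 long ton.

1.808e-5 long ton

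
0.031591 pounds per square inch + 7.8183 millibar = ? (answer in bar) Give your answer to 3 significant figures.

0.0100 bar

0.031591 psi = 0.00217812 bar and 7.8183 mbar = 0.00781830 bar.
0.00217812 + 0.00781830 ≈ 0.0100 bar.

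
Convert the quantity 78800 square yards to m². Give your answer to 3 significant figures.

65900 square meters

1 yd² = 0.836127 m².
78800 × 0.836127 ≈ 65900 m².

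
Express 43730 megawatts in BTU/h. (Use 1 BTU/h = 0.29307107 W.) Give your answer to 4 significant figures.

1 MW = 3.41214e+6 BTU/h.
Thus 43730 × 3.41214e+6 ≈ 1.492e+11 BTU/h.

1.492e+11 BTU per hour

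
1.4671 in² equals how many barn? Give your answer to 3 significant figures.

1 in² = 6.45160 × 10^24 barn.
Then 1.4671 × 6.45160 × 10^24 ≈ 9.47 × 10^24 barn.

9.47 × 10^24 barns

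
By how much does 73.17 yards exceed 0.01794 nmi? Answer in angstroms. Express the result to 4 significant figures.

3.368e+11 angstroms

73.17 yd = 6.69066e+11 Å and 0.01794 nmi = 3.32249e+11 Å.
6.69066e+11 − 3.32249e+11 ≈ 3.368e+11 Å.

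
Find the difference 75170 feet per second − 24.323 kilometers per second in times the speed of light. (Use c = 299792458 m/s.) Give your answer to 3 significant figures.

-4.71 × 10^-6 c

75170 ft/s = 7.64256 × 10^-5 c and 24.323 km/s = 8.11328 × 10^-5 c.
7.64256 × 10^-5 − 8.11328 × 10^-5 ≈ -4.71 × 10^-6 c.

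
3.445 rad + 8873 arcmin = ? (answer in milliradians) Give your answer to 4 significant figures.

6026 milliradians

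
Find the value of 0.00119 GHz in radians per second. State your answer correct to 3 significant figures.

1 GHz = 6.28319 × 10^9 rad/s.
Then 0.00119 × 6.28319 × 10^9 ≈ 7.48 × 10^6 rad/s.

7.48 × 10^6 rad/s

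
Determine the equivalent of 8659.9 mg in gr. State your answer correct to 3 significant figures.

134 grains

1 mg = 0.0154324 gr.
So 8659.9 × 0.0154324 ≈ 134 gr.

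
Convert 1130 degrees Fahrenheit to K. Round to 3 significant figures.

883 kelvins

K = (°F + 459.67) × 5/9.
Applying the formula gives 883 K.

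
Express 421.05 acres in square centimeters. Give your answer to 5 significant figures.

1 acre = 4.04686e+7 square centimeters.
So 421.05 × 4.04686e+7 ≈ 1.7039e+10 cm².

1.7039e+10 cm²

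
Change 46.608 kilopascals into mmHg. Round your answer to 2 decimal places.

1 kPa = 7.50062 millimeters of mercury.
Thus 46.608 × 7.50062 ≈ 349.59 mmHg.

349.59 mmHg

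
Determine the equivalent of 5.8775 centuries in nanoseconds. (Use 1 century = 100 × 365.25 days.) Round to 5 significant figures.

1 century = 3.15576e+18 ns.
Then 5.8775 × 3.15576e+18 ≈ 1.8548e+19 ns.

1.8548e+19 ns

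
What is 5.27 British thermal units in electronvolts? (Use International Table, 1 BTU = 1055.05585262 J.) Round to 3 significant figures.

3.47 × 10^22 electronvolts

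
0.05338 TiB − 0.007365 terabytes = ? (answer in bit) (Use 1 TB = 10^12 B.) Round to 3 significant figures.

0.05338 TiB = 4.69535 × 10^11 bit and 0.007365 TB = 5.89200 × 10^10 bit.
4.69535 × 10^11 − 5.89200 × 10^10 ≈ 4.11 × 10^11 bit.

4.11 × 10^11 bits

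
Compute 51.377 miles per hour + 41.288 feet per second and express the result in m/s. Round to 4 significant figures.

35.55 m/s

51.377 mph = 22.9676 m/s and 41.288 ft/s = 12.5846 m/s.
22.9676 + 12.5846 ≈ 35.55 m/s.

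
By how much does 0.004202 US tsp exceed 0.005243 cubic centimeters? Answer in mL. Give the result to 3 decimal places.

0.004202 US tsp = 0.0207113 mL and 0.005243 cm³ = 0.00524300 mL.
0.0207113 − 0.00524300 ≈ 0.015 mL.

0.015 milliliters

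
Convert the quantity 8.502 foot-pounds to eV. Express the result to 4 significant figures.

7.195e+19 eV

1 ft·lbf = 8.46235e+18 eV.
Thus 8.502 × 8.46235e+18 ≈ 7.195e+19 eV.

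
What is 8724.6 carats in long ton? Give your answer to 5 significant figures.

0.0017174 long ton

1 ct = 1.96841 × 10^-7 long ton.
Then 8724.6 × 1.96841 × 10^-7 ≈ 0.0017174 long ton.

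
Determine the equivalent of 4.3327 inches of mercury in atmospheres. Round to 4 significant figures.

0.1448 atmospheres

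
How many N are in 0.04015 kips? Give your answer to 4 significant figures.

178.6 newtons

1 kip = 4448.22 N.
So 0.04015 × 4448.22 ≈ 178.6 N.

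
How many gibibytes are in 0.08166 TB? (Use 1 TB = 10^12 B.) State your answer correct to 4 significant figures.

1 terabyte = 931.323 GiB.
So 0.08166 × 931.323 ≈ 76.05 GiB.

76.05 GiB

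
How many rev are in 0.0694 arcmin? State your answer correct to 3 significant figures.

3.21 × 10^-6 revolutions

1 arcminute = 4.62963 × 10^-5 revolutions.
0.0694 × 4.62963 × 10^-5 ≈ 3.21 × 10^-6 rev.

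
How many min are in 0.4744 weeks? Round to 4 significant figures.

4782 min

1 wk = 10080.0 min.
Then 0.4744 × 10080.0 ≈ 4782 min.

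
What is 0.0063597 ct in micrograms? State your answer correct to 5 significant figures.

1 carat = 200000 micrograms.
Thus 0.0063597 × 200000 ≈ 1271.9 μg.

1271.9 μg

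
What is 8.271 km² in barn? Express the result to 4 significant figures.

8.271 × 10^34 barns

1 square kilometer = 1.00000 × 10^34 barns.
Thus 8.271 × 1.00000 × 10^34 ≈ 8.271 × 10^34 barn.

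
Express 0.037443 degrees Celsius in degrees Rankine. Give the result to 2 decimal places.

491.74 degrees Rankine

°R = (°C + 273.15) × 9/5.
Applying the formula gives 491.74 °R.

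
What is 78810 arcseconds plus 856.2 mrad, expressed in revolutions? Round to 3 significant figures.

78810 arcsec = 0.0608102 rev and 856.2 mrad = 0.136268 rev.
0.0608102 + 0.136268 ≈ 0.197 rev.

0.197 revolutions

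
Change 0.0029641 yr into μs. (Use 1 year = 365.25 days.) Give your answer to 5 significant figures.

9.3540 × 10^10 μs

1 yr = 3.15576 × 10^13 μs.
0.0029641 × 3.15576 × 10^13 ≈ 9.3540 × 10^10 μs.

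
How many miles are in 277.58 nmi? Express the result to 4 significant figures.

1 nmi = 1.15078 mi.
Then 277.58 × 1.15078 ≈ 319.4 mi.

319.4 mi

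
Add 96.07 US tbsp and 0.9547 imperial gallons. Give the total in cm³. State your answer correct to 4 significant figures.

5761 cm³

96.07 US tbsp = 1420.56 cm³ and 0.9547 imp gal = 4340.15 cm³.
1420.56 + 4340.15 ≈ 5761 cm³.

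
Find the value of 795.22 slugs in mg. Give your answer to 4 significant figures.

1.161 × 10^10 milligrams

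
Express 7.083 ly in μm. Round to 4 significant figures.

6.701e+22 micrometers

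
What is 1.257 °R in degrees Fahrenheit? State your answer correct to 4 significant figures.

-458.4 °F

°R = °F + 459.67.
Applying the formula gives -458.4 °F.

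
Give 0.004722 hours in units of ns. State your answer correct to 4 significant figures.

1.700 × 10^10 ns

1 hour = 3.60000 × 10^12 ns.
Thus 0.004722 × 3.60000 × 10^12 ≈ 1.700 × 10^10 ns.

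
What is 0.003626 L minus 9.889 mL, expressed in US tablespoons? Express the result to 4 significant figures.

0.003626 L = 0.245219 US tbsp and 9.889 mL = 0.668774 US tbsp.
0.245219 − 0.668774 ≈ -0.4236 US tbsp.

-0.4236 US tablespoons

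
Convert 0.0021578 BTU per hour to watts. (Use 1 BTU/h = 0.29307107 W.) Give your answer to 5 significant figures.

0.00063239 W

1 BTU/h = 0.293071 watts.
Then 0.0021578 × 0.293071 ≈ 0.00063239 W.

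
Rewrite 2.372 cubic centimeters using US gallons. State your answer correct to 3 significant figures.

1 cubic centimeter = 0.000264172 US gallons.
2.372 × 0.000264172 ≈ 0.000627 US gal.

0.000627 US gal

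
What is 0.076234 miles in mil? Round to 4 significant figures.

4.830e+6 mil

1 mile = 6.33600e+7 mil.
Thus 0.076234 × 6.33600e+7 ≈ 4.830e+6 mil.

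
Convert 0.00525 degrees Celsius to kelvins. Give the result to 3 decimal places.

K = °C + 273.15.
Applying the formula gives 273.155 K.

273.155 K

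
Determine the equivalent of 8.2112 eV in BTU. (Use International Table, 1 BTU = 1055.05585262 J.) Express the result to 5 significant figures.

1 electronvolt = 1.51857e-22 BTU.
Thus 8.2112 × 1.51857e-22 ≈ 1.2469e-21 BTU.

1.2469e-21 BTU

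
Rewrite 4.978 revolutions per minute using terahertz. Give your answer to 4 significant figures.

1 revolution per minute = 1.66667 × 10^-14 terahertz.
Thus 4.978 × 1.66667 × 10^-14 ≈ 8.297 × 10^-14 THz.

8.297 × 10^-14 THz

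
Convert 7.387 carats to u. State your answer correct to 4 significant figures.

1 ct = 1.20443e+23 atomic mass units.
So 7.387 × 1.20443e+23 ≈ 8.897e+23 u.

8.897e+23 u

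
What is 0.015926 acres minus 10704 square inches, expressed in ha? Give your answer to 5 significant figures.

0.015926 acre = 0.00644502 ha and 10704 in² = 0.000690579 ha.
0.00644502 − 0.000690579 ≈ 0.0057544 ha.

0.0057544 ha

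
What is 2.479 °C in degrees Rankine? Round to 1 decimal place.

496.1 degrees Rankine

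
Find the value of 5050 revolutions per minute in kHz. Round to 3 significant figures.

0.0842 kHz

1 revolution per minute = 1.66667e-5 kilohertz.
5050 × 1.66667e-5 ≈ 0.0842 kHz.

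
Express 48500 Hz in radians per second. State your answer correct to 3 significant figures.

305000 radians per second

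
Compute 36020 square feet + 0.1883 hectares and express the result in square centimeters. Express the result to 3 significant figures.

5.23 × 10^7 cm²

36020 ft² = 3.34637 × 10^7 cm² and 0.1883 ha = 1.88300 × 10^7 cm².
3.34637 × 10^7 + 1.88300 × 10^7 ≈ 5.23 × 10^7 cm².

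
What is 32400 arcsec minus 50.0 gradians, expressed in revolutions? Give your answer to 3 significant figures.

32400 arcsec = 0.0250000 rev and 50.0 grad = 0.125000 rev.
0.0250000 − 0.125000 ≈ -0.100 rev.

-0.100 rev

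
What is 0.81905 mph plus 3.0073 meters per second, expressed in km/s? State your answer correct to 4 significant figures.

0.003373 km/s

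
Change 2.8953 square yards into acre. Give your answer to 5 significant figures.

0.00059820 acres

1 square yard = 0.000206612 acres.
Thus 2.8953 × 0.000206612 ≈ 0.00059820 acre.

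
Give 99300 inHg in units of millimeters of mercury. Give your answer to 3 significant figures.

2.52e+6 mmHg

1 inch of mercury = 25.4000 mmHg.
Then 99300 × 25.4000 ≈ 2.52e+6 mmHg.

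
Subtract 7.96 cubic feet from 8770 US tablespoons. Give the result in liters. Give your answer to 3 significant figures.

8770 US tbsp = 129.680 L and 7.96 ft³ = 225.402 L.
129.680 − 225.402 ≈ -95.7 L.

-95.7 L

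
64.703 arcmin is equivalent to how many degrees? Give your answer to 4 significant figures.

1.078 degrees

1 arcmin = 0.0166667 °.
Then 64.703 × 0.0166667 ≈ 1.078 °.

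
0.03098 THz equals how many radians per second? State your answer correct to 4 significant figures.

1 terahertz = 6.28319 × 10^12 rad/s.
Then 0.03098 × 6.28319 × 10^12 ≈ 1.947 × 10^11 rad/s.

1.947 × 10^11 rad/s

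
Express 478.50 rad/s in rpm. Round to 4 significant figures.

4569 revolutions per minute

1 rad/s = 9.54930 rpm.
478.50 × 9.54930 ≈ 4569 rpm.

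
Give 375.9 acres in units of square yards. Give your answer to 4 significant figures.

1.819e+6 yd²

1 acre = 4840.00 yd².
375.9 × 4840.00 ≈ 1.819e+6 yd².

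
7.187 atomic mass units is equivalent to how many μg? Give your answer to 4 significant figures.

1.193e-17 μg

1 atomic mass unit = 1.66054e-18 micrograms.
Then 7.187 × 1.66054e-18 ≈ 1.193e-17 μg.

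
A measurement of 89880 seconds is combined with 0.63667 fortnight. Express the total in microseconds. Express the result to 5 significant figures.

8.6000e+11 μs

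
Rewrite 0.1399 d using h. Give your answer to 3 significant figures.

1 d = 24.0000 h.
0.1399 × 24.0000 ≈ 3.36 h.

3.36 h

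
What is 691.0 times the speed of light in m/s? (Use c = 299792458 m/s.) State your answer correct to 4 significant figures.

2.072 × 10^11 m/s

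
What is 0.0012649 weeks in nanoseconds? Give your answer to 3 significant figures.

1 wk = 6.04800 × 10^14 ns.
Then 0.0012649 × 6.04800 × 10^14 ≈ 7.65 × 10^11 ns.

7.65 × 10^11 nanoseconds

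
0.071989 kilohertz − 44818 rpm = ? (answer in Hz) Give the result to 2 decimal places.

0.071989 kHz = 71.9890 Hz and 44818 rpm = 746.967 Hz.
71.9890 − 746.967 ≈ -674.98 Hz.

-674.98 Hz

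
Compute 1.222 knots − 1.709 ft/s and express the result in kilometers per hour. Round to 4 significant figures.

0.3879 km/h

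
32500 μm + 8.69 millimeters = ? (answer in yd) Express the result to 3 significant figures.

32500 μm = 0.0355424 yd and 8.69 mm = 0.00950350 yd.
0.0355424 + 0.00950350 ≈ 0.0450 yd.

0.0450 yd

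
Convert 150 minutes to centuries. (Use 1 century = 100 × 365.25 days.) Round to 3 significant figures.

2.85 × 10^-6 centuries

1 minute = 1.90129 × 10^-8 century.
150 × 1.90129 × 10^-8 ≈ 2.85 × 10^-6 century.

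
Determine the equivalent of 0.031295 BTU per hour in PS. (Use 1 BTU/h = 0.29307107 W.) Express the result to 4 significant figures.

1.247 × 10^-5 metric horsepower

1 BTU/h = 0.000398466 PS.
So 0.031295 × 0.000398466 ≈ 1.247 × 10^-5 PS.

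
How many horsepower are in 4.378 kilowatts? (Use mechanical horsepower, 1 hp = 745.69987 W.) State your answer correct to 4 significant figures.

5.871 horsepower

1 kilowatt = 1.34102 hp.
Then 4.378 × 1.34102 ≈ 5.871 hp.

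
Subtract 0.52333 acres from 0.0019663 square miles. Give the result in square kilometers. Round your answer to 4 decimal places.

0.0019663 mi² = 0.00509269 km² and 0.52333 acre = 0.00211784 km².
0.00509269 − 0.00211784 ≈ 0.0030 km².

0.0030 km²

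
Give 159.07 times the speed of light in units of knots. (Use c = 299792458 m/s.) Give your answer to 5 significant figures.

1 speed of light = 5.82750e+8 kn.
Thus 159.07 × 5.82750e+8 ≈ 9.2698e+10 kn.

9.2698e+10 kn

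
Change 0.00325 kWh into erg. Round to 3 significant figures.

1.17 × 10^11 erg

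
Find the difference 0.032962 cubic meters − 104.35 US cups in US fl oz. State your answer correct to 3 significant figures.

0.032962 m³ = 1114.58 US fl oz and 104.35 US cup = 834.800 US fl oz.
1114.58 − 834.800 ≈ 280 US fl oz.

280 US fluid ounces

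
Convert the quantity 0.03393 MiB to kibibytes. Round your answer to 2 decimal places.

34.74 KiB

1 MiB = 1024.00 kibibytes.
0.03393 × 1024.00 ≈ 34.74 KiB.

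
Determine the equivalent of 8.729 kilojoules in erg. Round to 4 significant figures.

1 kJ = 1.00000e+10 ergs.
So 8.729 × 1.00000e+10 ≈ 8.729e+10 erg.

8.729e+10 ergs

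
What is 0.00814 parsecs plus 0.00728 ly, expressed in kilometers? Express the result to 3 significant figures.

0.00814 pc = 2.51174e+11 km and 0.00728 ly = 6.88741e+10 km.
2.51174e+11 + 6.88741e+10 ≈ 3.20e+11 km.

3.20e+11 km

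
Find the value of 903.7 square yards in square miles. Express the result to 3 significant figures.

0.000292 mi²

1 square yard = 3.22831e-7 square miles.
So 903.7 × 3.22831e-7 ≈ 0.000292 mi².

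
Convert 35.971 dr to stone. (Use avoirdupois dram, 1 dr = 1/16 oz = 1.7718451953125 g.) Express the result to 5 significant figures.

1 dr = 0.000279018 stone.
35.971 × 0.000279018 ≈ 0.010037 st.

0.010037 stone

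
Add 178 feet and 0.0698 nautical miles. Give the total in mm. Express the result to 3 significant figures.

184000 millimeters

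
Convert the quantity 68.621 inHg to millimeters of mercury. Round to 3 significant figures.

1 inch of mercury = 25.4000 mmHg.
So 68.621 × 25.4000 ≈ 1740 mmHg.

1740 mmHg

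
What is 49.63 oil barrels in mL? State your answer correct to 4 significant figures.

7.891e+6 milliliters

1 oil barrel = 158987 mL.
So 49.63 × 158987 ≈ 7.891e+6 mL.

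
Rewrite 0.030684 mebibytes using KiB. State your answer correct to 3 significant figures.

1 mebibyte = 1024.00 kibibytes.
Then 0.030684 × 1024.00 ≈ 31.4 KiB.

31.4 KiB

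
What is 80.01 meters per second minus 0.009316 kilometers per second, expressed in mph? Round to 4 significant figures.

158.1 mph

80.01 m/s = 178.977 mph and 0.009316 km/s = 20.8393 mph.
178.977 − 20.8393 ≈ 158.1 mph.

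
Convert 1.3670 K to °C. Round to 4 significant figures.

-271.8 degrees Celsius

K = °C + 273.15.
Applying the formula gives -271.8 °C.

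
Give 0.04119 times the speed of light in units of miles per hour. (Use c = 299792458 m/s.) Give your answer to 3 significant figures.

2.76 × 10^7 miles per hour

1 speed of light = 6.70617 × 10^8 mph.
Thus 0.04119 × 6.70617 × 10^8 ≈ 2.76 × 10^7 mph.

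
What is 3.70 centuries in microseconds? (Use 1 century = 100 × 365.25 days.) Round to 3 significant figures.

1.17 × 10^16 microseconds

1 century = 3.15576 × 10^15 μs.
3.70 × 3.15576 × 10^15 ≈ 1.17 × 10^16 μs.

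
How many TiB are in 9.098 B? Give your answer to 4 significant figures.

8.275 × 10^-12 tebibytes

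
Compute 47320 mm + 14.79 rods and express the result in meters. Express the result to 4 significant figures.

121.7 meters

47320 mm = 47.3200 m and 14.79 rod = 74.3819 m.
47.3200 + 74.3819 ≈ 121.7 m.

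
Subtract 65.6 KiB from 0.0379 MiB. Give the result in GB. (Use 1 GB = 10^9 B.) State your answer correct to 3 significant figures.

0.0379 MiB = 3.97410 × 10^-5 GB and 65.6 KiB = 6.71744 × 10^-5 GB.
3.97410 × 10^-5 − 6.71744 × 10^-5 ≈ -2.74 × 10^-5 GB.

-2.74 × 10^-5 gigabytes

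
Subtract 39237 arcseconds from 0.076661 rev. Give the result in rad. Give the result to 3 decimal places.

0.291 radians

0.076661 rev = 0.481675 rad and 39237 arcsec = 0.190226 rad.
0.481675 − 0.190226 ≈ 0.291 rad.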